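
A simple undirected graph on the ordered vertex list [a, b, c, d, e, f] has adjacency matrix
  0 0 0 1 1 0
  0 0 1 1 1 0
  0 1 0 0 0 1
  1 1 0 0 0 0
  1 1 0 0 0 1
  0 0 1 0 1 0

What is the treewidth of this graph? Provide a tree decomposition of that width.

The largest bag has 3 vertices, giving width 2; this decomposition certifies tw(G) ≤ 2. For the lower bound, G contains the cycle f–c–b–e–f, so G is not a forest; only forests have treewidth ≤ 1, hence tw(G) ≥ 2. Combining the bounds, tw(G) = 2.

Treewidth 2.
One optimal decomposition is:
Bags: B1 = {c, e, f}  B2 = {b, c, e}  B3 = {a, b, e}  B4 = {a, b, d}
Tree: B1–B2, B2–B3, B3–B4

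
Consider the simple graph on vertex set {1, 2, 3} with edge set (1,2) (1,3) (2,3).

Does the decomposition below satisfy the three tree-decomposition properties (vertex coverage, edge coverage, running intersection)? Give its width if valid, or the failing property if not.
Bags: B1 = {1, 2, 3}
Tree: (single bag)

Every vertex of G appears in some bag (union = {1, 2, 3}); every edge is covered by a bag; and for each vertex v the set of bags containing v is connected in the bag tree. The decomposition is therefore valid. The largest bag has 3 vertices, so the width is 2.

Yes; width 2.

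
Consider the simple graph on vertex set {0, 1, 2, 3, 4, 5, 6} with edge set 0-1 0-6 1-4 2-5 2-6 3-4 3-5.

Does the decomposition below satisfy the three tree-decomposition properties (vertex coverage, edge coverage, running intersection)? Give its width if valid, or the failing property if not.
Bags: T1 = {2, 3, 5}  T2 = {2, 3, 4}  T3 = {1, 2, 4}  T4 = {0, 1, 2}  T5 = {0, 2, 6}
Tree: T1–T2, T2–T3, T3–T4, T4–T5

Yes; width 2.

Every vertex of G appears in some bag (union = {0, 1, 2, 3, 4, 5, 6}); every edge is covered by a bag; and for each vertex v the set of bags containing v is connected in the bag tree. The decomposition is therefore valid. The largest bag has 3 vertices, so the width is 2.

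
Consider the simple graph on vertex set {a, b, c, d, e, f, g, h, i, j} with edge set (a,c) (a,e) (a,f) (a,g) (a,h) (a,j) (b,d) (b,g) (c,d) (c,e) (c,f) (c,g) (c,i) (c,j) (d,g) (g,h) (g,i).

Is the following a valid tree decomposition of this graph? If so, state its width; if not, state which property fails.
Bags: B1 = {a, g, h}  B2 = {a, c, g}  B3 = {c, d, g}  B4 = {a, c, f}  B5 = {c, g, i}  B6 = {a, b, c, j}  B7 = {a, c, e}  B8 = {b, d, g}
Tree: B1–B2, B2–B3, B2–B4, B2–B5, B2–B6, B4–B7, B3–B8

No — bags containing vertex b are not connected in the tree.

A tree decomposition must satisfy three properties: every vertex lies in some bag; for every edge, both endpoints lie together in some bag; and for every vertex, the bags containing it form a connected subtree. Here bags containing vertex b are not connected in the tree, so the decomposition is invalid.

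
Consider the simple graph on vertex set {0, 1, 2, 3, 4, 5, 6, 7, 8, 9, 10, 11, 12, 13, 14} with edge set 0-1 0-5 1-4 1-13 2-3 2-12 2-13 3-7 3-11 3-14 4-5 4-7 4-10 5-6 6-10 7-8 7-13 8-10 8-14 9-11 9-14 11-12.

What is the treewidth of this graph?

3

A width-3 tree decomposition is:
Bags: B1 = {2, 9, 11, 12}  B2 = {2, 3, 9, 11}  B3 = {2, 3, 9, 14}  B4 = {2, 3, 13, 14}  B5 = {3, 7, 13, 14}  B6 = {7, 8, 13, 14}  B7 = {1, 7, 8, 13}  B8 = {1, 4, 7, 8}  B9 = {1, 4, 8, 10}  B10 = {0, 1, 4, 10}  B11 = {0, 4, 5, 10}  B12 = {0, 5, 6, 10}
Tree: B1–B2, B2–B3, B3–B4, B4–B5, B5–B6, B6–B7, B7–B8, B8–B9, B9–B10, B10–B11, B11–B12
Each bag holds 4 vertices, so the decomposition has width 3, which upper-bounds the treewidth. For the lower bound: the 4 vertex sets {9,11,12}, {2}, {3}, {7,8,13,14} are disjoint, each induces a connected subgraph, and every pair is joined by at least one edge of G. Contracting each set to a single vertex therefore yields K_{4} as a minor, and since treewidth is minor-monotone, tw(G) ≥ tw(K_{4}) = 3. Combining the bounds, tw(G) = 3.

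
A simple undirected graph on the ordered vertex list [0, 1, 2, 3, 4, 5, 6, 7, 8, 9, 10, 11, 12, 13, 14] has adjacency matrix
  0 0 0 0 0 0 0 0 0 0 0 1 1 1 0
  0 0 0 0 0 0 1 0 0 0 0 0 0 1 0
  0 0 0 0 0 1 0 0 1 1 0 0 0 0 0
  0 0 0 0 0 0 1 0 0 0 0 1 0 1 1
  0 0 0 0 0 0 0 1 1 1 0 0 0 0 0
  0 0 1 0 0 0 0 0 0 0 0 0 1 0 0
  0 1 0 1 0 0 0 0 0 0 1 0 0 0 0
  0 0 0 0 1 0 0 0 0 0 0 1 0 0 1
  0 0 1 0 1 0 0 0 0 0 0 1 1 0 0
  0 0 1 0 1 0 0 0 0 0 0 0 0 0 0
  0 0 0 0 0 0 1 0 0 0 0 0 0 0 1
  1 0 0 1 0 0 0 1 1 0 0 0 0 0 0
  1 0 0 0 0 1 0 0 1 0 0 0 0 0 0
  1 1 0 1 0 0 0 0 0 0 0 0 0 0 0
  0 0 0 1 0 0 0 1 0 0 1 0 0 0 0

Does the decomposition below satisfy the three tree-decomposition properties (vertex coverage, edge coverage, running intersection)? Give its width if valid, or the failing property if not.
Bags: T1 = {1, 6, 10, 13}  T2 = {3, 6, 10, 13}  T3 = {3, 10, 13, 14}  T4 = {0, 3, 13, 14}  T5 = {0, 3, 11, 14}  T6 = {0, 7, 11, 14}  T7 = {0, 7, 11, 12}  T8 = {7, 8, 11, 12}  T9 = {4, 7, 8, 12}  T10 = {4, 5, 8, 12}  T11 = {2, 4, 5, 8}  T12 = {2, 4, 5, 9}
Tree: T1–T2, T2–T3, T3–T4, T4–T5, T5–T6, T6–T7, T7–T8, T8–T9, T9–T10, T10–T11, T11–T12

Vertex coverage: the bags together contain {0, 1, 2, 3, 4, 5, 6, 7, 8, 9, 10, 11, 12, 13, 14}, the full vertex set. Edge coverage: each edge of G has both endpoints in at least one bag. Running intersection: for every vertex, the bags containing it form a connected subtree. All three properties hold, so this is a valid tree decomposition of width max|bag| − 1 = 3, and hence tw(G) ≤ 3.

Yes; width 3.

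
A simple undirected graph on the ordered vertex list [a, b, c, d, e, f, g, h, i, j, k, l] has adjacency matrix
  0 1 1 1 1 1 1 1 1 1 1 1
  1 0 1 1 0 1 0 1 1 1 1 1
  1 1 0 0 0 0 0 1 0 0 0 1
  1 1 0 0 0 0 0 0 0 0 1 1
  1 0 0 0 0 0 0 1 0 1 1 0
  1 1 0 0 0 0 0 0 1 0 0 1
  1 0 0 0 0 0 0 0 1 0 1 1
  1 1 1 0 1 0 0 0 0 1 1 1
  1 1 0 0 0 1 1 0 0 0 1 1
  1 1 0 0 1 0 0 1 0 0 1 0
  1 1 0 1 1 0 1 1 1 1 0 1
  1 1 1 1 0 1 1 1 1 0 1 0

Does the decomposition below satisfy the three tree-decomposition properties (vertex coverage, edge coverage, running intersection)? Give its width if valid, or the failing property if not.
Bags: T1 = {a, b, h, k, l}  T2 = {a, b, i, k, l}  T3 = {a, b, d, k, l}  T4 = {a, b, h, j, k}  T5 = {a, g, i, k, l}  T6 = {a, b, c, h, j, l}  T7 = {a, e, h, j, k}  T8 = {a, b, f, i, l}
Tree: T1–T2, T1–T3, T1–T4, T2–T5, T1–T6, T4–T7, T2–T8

No — bags containing vertex j are not connected in the tree.

A tree decomposition must satisfy three properties: every vertex lies in some bag; for every edge, both endpoints lie together in some bag; and for every vertex, the bags containing it form a connected subtree. Here bags containing vertex j are not connected in the tree, so the decomposition is invalid.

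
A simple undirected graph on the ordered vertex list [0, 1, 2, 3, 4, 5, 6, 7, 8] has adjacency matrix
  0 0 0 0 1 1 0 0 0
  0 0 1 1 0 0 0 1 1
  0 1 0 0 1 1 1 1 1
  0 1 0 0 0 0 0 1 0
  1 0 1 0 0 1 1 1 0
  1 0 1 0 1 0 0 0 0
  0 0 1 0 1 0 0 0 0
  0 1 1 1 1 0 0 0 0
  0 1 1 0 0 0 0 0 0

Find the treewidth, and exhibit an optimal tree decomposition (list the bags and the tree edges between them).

Treewidth 2.
Bags: B1 = {2, 4, 5}  B2 = {2, 4, 7}  B3 = {2, 4, 6}  B4 = {1, 2, 7}  B5 = {1, 2, 8}  B6 = {0, 4, 5}  B7 = {1, 3, 7}
Tree: B1–B2, B2–B3, B2–B4, B4–B5, B1–B6, B4–B7

Each bag holds 3 vertices, so the decomposition has width 2, which upper-bounds the treewidth. For the lower bound, the 3 vertices {0, 4, 5} are pairwise adjacent, and any tree decomposition puts a clique entirely inside one bag — forcing width ≥ 2. The upper and lower bounds meet at 2, so that is the treewidth.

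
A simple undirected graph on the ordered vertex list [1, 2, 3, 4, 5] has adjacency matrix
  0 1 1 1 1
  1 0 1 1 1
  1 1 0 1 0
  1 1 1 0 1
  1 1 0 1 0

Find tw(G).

A width-3 tree decomposition is:
Bags: B1 = {1, 2, 3, 4}  B2 = {1, 2, 4, 5}
Tree: B1–B2
The largest bag has 4 vertices, giving width 3; this decomposition certifies tw(G) ≤ 3. For the lower bound, the 4 vertices {1, 2, 3, 4} are pairwise adjacent, and any tree decomposition puts a clique entirely inside one bag — forcing width ≥ 3. Hence tw(G) = 3 exactly.

3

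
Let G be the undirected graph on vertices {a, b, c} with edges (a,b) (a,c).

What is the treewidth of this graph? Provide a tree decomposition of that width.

Treewidth 1.
Bags: B1 = {a, c}  B2 = {a, b}
Tree: B1–B2

The largest bag has 2 vertices, giving width 1; this decomposition certifies tw(G) ≤ 1. G has an edge, so its treewidth is at least 1. Hence tw(G) = 1 exactly.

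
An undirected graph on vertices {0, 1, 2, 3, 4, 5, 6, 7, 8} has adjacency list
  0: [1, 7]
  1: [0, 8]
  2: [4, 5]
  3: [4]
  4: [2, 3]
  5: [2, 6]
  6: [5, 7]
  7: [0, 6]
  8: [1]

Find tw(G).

1

A width-1 tree decomposition is:
Bags: B1 = {3, 4}  B2 = {2, 4}  B3 = {2, 5}  B4 = {5, 6}  B5 = {6, 7}  B6 = {0, 7}  B7 = {0, 1}  B8 = {1, 8}
Tree: B1–B2, B2–B3, B3–B4, B4–B5, B5–B6, B6–B7, B7–B8
Every bag has size at most 2, so the width is 2 − 1 = 1 and tw(G) ≤ 1. G has an edge, so its treewidth is at least 1. Combining the bounds, tw(G) = 1.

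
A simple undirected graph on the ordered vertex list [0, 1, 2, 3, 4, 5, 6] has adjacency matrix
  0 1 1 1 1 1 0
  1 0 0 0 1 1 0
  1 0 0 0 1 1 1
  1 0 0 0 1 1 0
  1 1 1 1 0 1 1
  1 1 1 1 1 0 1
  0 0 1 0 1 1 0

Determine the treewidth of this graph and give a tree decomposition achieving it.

Treewidth 3.
One optimal decomposition is:
Bags: B1 = {0, 2, 4, 5}  B2 = {0, 1, 4, 5}  B3 = {0, 3, 4, 5}  B4 = {2, 4, 5, 6}
Tree: B1–B2, B1–B3, B1–B4

Each bag holds 4 vertices, so the decomposition has width 3, which upper-bounds the treewidth. Conversely, {0, 1, 4, 5} is a clique of size 4, and the vertices of any clique must share a bag in every tree decomposition; so some bag has ≥ 4 vertices and tw(G) ≥ 3. Therefore the treewidth is 3.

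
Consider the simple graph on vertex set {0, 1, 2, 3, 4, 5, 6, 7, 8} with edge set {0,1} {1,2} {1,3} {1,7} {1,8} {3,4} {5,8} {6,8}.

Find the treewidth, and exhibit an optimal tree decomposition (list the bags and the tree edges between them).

Every bag has size at most 2, so the width is 2 − 1 = 1 and tw(G) ≤ 1. G has an edge, so its treewidth is at least 1. Therefore the treewidth is 1.

Treewidth 1.
Bags: B1 = {1, 2}  B2 = {1, 8}  B3 = {1, 3}  B4 = {0, 1}  B5 = {3, 4}  B6 = {1, 7}  B7 = {6, 8}  B8 = {5, 8}
Tree: B1–B2, B1–B3, B3–B4, B3–B5, B4–B6, B2–B7, B2–B8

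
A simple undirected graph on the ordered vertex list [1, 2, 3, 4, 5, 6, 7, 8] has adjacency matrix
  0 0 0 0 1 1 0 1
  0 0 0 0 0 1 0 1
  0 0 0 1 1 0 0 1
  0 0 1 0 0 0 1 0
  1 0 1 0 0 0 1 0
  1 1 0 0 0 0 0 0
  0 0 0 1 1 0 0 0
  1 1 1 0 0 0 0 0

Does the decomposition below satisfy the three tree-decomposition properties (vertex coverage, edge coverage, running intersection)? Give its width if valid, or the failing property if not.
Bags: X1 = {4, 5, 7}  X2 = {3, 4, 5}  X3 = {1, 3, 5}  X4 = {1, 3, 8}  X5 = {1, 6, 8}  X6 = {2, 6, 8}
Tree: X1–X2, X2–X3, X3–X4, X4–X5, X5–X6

Yes; width 2.

Every vertex of G appears in some bag (union = {1, 2, 3, 4, 5, 6, 7, 8}); every edge is covered by a bag; and for each vertex v the set of bags containing v is connected in the bag tree. The decomposition is therefore valid. The largest bag has 3 vertices, so the width is 2.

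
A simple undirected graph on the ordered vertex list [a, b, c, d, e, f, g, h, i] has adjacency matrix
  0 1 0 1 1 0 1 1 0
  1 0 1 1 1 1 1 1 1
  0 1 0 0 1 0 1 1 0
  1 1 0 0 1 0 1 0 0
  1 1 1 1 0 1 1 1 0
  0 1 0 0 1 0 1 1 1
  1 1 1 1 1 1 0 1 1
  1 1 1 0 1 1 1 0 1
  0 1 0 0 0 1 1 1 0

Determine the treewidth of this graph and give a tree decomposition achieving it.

Treewidth 4.
Bags: B1 = {b, e, f, g, h}  B2 = {b, f, g, h, i}  B3 = {a, b, e, g, h}  B4 = {a, b, d, e, g}  B5 = {b, c, e, g, h}
Tree: B1–B2, B1–B3, B3–B4, B3–B5

Each bag holds 5 vertices, so the decomposition has width 4, which upper-bounds the treewidth. For the lower bound, the 5 vertices {a, b, d, e, g} are pairwise adjacent, and any tree decomposition puts a clique entirely inside one bag — forcing width ≥ 4. Combining the bounds, tw(G) = 4.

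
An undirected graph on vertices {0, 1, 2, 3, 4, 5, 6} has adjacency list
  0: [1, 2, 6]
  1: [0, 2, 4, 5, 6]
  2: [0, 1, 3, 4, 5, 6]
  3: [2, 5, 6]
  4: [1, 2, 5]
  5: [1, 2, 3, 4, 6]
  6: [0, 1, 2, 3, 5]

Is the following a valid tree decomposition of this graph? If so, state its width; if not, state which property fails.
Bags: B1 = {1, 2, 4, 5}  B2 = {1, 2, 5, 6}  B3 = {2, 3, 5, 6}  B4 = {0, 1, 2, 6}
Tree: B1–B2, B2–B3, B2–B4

Every vertex of G appears in some bag (union = {0, 1, 2, 3, 4, 5, 6}); every edge is covered by a bag; and for each vertex v the set of bags containing v is connected in the bag tree. The decomposition is therefore valid. The largest bag has 4 vertices, so the width is 3.

Yes; width 3.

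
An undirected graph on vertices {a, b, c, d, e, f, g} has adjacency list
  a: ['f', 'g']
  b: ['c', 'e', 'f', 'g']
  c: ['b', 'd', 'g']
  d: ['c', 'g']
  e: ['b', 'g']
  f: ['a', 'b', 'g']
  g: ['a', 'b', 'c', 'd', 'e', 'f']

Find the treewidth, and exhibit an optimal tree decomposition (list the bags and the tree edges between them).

Each bag holds 3 vertices, so the decomposition has width 2, which upper-bounds the treewidth. For the lower bound, the 3 vertices {c, d, g} are pairwise adjacent, and any tree decomposition puts a clique entirely inside one bag — forcing width ≥ 2. Therefore the treewidth is 2.

Treewidth 2.
Bags: B1 = {b, c, g}  B2 = {b, f, g}  B3 = {a, f, g}  B4 = {b, e, g}  B5 = {c, d, g}
Tree: B1–B2, B2–B3, B2–B4, B1–B5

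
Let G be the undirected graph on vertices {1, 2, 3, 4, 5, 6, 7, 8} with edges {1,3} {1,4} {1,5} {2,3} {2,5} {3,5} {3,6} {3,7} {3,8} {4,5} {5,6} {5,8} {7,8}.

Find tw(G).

A width-2 tree decomposition is:
Bags: B1 = {2, 3, 5}  B2 = {3, 5, 6}  B3 = {1, 3, 5}  B4 = {3, 5, 8}  B5 = {1, 4, 5}  B6 = {3, 7, 8}
Tree: B1–B2, B1–B3, B1–B4, B3–B5, B4–B6
The largest bag has 3 vertices, giving width 2; this decomposition certifies tw(G) ≤ 2. For the lower bound, the 3 vertices {3, 5, 8} are pairwise adjacent, and any tree decomposition puts a clique entirely inside one bag — forcing width ≥ 2. Combining the bounds, tw(G) = 2.

2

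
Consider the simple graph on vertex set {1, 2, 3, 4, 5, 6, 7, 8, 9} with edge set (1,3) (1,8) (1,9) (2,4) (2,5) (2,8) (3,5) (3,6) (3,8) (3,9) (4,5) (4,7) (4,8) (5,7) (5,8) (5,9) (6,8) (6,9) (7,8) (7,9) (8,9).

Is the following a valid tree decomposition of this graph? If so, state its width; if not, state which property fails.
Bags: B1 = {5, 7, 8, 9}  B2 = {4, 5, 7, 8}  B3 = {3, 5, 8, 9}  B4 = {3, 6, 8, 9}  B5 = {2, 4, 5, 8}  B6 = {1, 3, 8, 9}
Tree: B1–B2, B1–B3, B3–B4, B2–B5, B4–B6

Yes; width 3.

Vertex coverage: the bags together contain {1, 2, 3, 4, 5, 6, 7, 8, 9}, the full vertex set. Edge coverage: each edge of G has both endpoints in at least one bag. Running intersection: for every vertex, the bags containing it form a connected subtree. All three properties hold, so this is a valid tree decomposition of width max|bag| − 1 = 3, and hence tw(G) ≤ 3.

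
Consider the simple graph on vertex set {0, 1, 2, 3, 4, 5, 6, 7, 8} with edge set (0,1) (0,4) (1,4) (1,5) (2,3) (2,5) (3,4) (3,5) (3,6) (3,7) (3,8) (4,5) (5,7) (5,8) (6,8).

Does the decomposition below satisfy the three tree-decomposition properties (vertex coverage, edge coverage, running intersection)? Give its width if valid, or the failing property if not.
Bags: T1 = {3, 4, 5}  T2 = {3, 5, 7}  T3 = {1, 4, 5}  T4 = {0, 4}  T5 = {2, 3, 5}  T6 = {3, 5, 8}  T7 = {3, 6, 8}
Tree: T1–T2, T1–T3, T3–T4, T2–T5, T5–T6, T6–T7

No — edge (1,0) lies in no bag.

A tree decomposition must satisfy three properties: every vertex lies in some bag; for every edge, both endpoints lie together in some bag; and for every vertex, the bags containing it form a connected subtree. Here edge (1,0) lies in no bag, so the decomposition is invalid.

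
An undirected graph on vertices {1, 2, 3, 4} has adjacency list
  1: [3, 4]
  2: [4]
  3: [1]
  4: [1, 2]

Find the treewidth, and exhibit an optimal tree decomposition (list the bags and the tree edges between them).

Treewidth 1.
One such decomposition:
Bags: B1 = {2, 4}  B2 = {1, 4}  B3 = {1, 3}
Tree: B1–B2, B2–B3

Each bag holds 2 vertices, so the decomposition has width 1, which upper-bounds the treewidth. G has an edge, so its treewidth is at least 1. The upper and lower bounds meet at 1, so that is the treewidth.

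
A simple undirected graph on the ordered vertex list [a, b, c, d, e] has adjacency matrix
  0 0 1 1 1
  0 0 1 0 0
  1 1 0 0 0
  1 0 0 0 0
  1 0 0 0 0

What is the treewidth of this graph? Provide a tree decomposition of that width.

The largest bag has 2 vertices, giving width 1; this decomposition certifies tw(G) ≤ 1. Any graph with an edge has treewidth ≥ 1, and G has the edge b–c. Therefore the treewidth is 1.

Treewidth 1.
One such decomposition:
Bags: B1 = {b, c}  B2 = {a, c}  B3 = {a, e}  B4 = {a, d}
Tree: B1–B2, B2–B3, B3–B4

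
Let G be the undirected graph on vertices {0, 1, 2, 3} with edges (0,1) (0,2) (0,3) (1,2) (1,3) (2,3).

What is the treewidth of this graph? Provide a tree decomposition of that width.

A single bag containing all 4 vertices is trivially a valid decomposition of width 3. On the other hand G contains the 4-clique {0, 1, 2, 3}. A clique must lie in a single bag of any decomposition, so no decomposition can have width below 3. The upper and lower bounds meet at 3, so that is the treewidth.

Treewidth 3.
One optimal decomposition is:
Bags: B1 = {0, 1, 2, 3}
Tree: (single bag)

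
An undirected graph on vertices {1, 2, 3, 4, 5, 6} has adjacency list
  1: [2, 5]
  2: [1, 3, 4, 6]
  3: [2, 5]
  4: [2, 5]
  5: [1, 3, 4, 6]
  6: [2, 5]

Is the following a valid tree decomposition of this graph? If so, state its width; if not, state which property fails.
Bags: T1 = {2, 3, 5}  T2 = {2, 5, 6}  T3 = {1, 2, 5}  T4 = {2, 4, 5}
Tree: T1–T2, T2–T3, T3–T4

Yes; width 2.

Vertex coverage: the bags together contain {1, 2, 3, 4, 5, 6}, the full vertex set. Edge coverage: each edge of G has both endpoints in at least one bag. Running intersection: for every vertex, the bags containing it form a connected subtree. All three properties hold, so this is a valid tree decomposition of width max|bag| − 1 = 2, and hence tw(G) ≤ 2.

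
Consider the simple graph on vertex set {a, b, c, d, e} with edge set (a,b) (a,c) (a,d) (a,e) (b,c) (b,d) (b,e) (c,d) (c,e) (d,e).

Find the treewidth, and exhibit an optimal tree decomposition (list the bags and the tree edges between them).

With just one bag of size 5, the width is 5 − 1 = 4, so tw(G) ≤ 4. Conversely, {a, b, c, d, e} is a clique of size 5, and the vertices of any clique must share a bag in every tree decomposition; so some bag has ≥ 5 vertices and tw(G) ≥ 4. Therefore the treewidth is 4.

Treewidth 4.
Bags: B1 = {a, b, c, d, e}
Tree: (single bag)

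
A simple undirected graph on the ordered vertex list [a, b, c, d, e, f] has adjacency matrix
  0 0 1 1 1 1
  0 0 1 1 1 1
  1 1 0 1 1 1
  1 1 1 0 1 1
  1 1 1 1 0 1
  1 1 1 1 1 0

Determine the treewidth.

4

A width-4 tree decomposition is:
Bags: B1 = {a, c, d, e, f}  B2 = {b, c, d, e, f}
Tree: B1–B2
Every bag has size at most 5, so the width is 5 − 1 = 4 and tw(G) ≤ 4. Conversely, {a, c, d, e, f} is a clique of size 5, and the vertices of any clique must share a bag in every tree decomposition; so some bag has ≥ 5 vertices and tw(G) ≥ 4. Therefore the treewidth is 4.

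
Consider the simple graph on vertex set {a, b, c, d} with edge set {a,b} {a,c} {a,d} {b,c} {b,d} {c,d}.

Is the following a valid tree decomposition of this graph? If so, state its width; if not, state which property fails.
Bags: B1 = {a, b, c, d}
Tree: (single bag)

Yes; width 3.

Every vertex of G appears in some bag (union = {a, b, c, d}); every edge is covered by a bag; and for each vertex v the set of bags containing v is connected in the bag tree. The decomposition is therefore valid. The largest bag has 4 vertices, so the width is 3.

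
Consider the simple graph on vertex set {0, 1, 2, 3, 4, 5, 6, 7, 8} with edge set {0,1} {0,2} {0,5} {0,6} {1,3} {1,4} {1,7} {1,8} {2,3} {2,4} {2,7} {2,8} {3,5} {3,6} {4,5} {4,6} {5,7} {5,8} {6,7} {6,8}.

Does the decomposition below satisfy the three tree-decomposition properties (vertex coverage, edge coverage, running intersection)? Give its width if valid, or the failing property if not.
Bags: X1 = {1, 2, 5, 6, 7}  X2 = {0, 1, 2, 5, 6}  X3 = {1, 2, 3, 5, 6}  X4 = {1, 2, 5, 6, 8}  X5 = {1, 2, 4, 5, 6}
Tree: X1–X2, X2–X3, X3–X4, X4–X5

Yes; width 4.

Every vertex of G appears in some bag (union = {0, 1, 2, 3, 4, 5, 6, 7, 8}); every edge is covered by a bag; and for each vertex v the set of bags containing v is connected in the bag tree. The decomposition is therefore valid. The largest bag has 5 vertices, so the width is 4.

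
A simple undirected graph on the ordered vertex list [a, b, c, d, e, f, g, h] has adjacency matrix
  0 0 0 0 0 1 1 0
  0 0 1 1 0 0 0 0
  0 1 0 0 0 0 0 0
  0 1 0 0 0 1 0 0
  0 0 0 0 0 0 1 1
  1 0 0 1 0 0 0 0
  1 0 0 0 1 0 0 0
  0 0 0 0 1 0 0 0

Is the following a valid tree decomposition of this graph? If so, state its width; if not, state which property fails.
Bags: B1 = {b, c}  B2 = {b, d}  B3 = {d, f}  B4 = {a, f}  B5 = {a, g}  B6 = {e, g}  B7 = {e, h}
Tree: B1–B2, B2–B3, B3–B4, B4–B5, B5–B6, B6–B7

Checking the three conditions: (i) the bags cover all of {a, b, c, d, e, f, g, h}; (ii) for each edge, some bag contains both endpoints; (iii) the bags containing any fixed vertex form a subtree. All hold, so the decomposition is valid with width 2 − 1 = 1.

Yes; width 1.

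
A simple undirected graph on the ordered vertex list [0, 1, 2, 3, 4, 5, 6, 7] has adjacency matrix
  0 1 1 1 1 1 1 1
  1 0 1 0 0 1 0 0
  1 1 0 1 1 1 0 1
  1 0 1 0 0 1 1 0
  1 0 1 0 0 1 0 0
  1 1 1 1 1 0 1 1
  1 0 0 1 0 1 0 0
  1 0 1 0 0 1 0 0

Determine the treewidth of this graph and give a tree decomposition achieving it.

Each bag holds 4 vertices, so the decomposition has width 3, which upper-bounds the treewidth. For the lower bound, the 4 vertices {0, 1, 2, 5} are pairwise adjacent, and any tree decomposition puts a clique entirely inside one bag — forcing width ≥ 3. Combining the bounds, tw(G) = 3.

Treewidth 3.
One optimal decomposition is:
Bags: B1 = {0, 1, 2, 5}  B2 = {0, 2, 3, 5}  B3 = {0, 3, 5, 6}  B4 = {0, 2, 5, 7}  B5 = {0, 2, 4, 5}
Tree: B1–B2, B2–B3, B2–B4, B1–B5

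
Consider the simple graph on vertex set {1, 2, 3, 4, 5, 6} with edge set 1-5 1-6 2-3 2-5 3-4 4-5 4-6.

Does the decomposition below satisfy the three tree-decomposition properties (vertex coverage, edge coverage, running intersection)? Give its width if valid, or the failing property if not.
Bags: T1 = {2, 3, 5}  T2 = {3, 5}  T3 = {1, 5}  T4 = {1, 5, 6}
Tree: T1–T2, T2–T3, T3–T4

A tree decomposition must satisfy three properties: every vertex lies in some bag; for every edge, both endpoints lie together in some bag; and for every vertex, the bags containing it form a connected subtree. Here vertex 4 appears in no bag, so the decomposition is invalid.

No — vertex 4 appears in no bag.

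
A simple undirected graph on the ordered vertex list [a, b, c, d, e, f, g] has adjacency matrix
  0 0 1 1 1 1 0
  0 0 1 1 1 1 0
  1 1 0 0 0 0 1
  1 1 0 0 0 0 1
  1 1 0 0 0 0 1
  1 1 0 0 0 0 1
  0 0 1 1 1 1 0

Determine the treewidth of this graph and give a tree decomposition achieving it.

Treewidth 3.
One such decomposition:
Bags: B1 = {a, b, f, g}  B2 = {a, b, d, g}  B3 = {a, b, e, g}  B4 = {a, b, c, g}
Tree: B1–B2, B2–B3, B3–B4

Every bag has size at most 4, so the width is 4 − 1 = 3 and tw(G) ≤ 3. For the lower bound: the 4 vertex sets {f,g}, {a,d}, {b}, {e} are disjoint, each induces a connected subgraph, and every pair is joined by at least one edge of G. Contracting each set to a single vertex therefore yields K_{4} as a minor, and since treewidth is minor-monotone, tw(G) ≥ tw(K_{4}) = 3. Combining the bounds, tw(G) = 3.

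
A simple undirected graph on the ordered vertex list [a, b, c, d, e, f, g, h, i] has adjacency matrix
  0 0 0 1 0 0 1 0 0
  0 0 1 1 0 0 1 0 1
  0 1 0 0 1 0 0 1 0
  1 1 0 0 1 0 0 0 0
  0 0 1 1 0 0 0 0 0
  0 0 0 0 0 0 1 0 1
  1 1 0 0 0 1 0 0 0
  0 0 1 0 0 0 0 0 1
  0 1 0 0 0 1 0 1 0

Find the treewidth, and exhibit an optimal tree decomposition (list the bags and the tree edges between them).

The largest bag has 4 vertices, giving width 3; this decomposition certifies tw(G) ≤ 3. For the lower bound: the 4 vertex sets {f,h,i}, {g}, {b}, {a,c,d,e} are disjoint, each induces a connected subgraph, and every pair is joined by at least one edge of G. Contracting each set to a single vertex therefore yields K_{4} as a minor, and since treewidth is minor-monotone, tw(G) ≥ tw(K_{4}) = 3. The upper and lower bounds meet at 3, so that is the treewidth.

Treewidth 3.
One such decomposition:
Bags: B1 = {f, g, h, i}  B2 = {b, g, h, i}  B3 = {b, c, g, h}  B4 = {a, b, c, g}  B5 = {a, b, c, d}  B6 = {a, c, d, e}
Tree: B1–B2, B2–B3, B3–B4, B4–B5, B5–B6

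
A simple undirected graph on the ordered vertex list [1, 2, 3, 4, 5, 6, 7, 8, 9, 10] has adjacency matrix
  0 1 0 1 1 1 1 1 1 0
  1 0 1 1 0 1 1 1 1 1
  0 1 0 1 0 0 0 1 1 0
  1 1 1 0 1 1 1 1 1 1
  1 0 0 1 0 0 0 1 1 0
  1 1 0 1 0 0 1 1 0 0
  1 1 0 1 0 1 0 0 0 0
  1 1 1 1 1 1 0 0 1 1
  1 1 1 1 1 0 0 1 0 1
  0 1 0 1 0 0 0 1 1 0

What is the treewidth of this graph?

A width-4 tree decomposition is:
Bags: B1 = {1, 2, 4, 6, 7}  B2 = {1, 2, 4, 6, 8}  B3 = {1, 2, 4, 8, 9}  B4 = {2, 4, 8, 9, 10}  B5 = {2, 3, 4, 8, 9}  B6 = {1, 4, 5, 8, 9}
Tree: B1–B2, B2–B3, B3–B4, B3–B5, B3–B6
Every bag has size at most 5, so the width is 5 − 1 = 4 and tw(G) ≤ 4. On the other hand G contains the 5-clique {1, 2, 4, 8, 9}. A clique must lie in a single bag of any decomposition, so no decomposition can have width below 4. The upper and lower bounds meet at 4, so that is the treewidth.

4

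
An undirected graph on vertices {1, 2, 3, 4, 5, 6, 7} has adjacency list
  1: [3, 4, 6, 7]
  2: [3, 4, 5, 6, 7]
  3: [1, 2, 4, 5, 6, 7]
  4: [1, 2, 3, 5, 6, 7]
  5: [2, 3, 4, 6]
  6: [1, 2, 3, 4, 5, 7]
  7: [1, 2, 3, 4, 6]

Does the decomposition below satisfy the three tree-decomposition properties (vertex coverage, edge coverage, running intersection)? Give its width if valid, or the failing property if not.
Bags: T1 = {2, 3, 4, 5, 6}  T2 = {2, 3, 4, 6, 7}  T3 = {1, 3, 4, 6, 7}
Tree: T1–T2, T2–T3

Yes; width 4.

Checking the three conditions: (i) the bags cover all of {1, 2, 3, 4, 5, 6, 7}; (ii) for each edge, some bag contains both endpoints; (iii) the bags containing any fixed vertex form a subtree. All hold, so the decomposition is valid with width 5 − 1 = 4.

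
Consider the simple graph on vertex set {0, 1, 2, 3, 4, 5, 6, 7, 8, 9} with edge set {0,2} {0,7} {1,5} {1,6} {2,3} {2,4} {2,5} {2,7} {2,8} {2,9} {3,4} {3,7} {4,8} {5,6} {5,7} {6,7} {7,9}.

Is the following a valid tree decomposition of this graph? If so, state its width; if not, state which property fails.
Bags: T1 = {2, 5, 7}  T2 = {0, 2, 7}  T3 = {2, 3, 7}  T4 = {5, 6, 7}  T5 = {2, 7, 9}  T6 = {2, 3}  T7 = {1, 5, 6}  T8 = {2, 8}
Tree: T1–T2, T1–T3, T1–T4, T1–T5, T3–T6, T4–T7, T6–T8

A tree decomposition must satisfy three properties: every vertex lies in some bag; for every edge, both endpoints lie together in some bag; and for every vertex, the bags containing it form a connected subtree. Here vertex 4 appears in no bag, so the decomposition is invalid.

No — vertex 4 appears in no bag.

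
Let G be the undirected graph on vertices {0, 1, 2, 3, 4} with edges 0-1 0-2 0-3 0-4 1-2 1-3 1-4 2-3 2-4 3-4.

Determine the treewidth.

4

A width-4 tree decomposition is:
Bags: B1 = {0, 1, 2, 3, 4}
Tree: (single bag)
A single bag containing all 5 vertices is trivially a valid decomposition of width 4. Conversely, {0, 1, 2, 3, 4} is a clique of size 5, and the vertices of any clique must share a bag in every tree decomposition; so some bag has ≥ 5 vertices and tw(G) ≥ 4. The upper and lower bounds meet at 4, so that is the treewidth.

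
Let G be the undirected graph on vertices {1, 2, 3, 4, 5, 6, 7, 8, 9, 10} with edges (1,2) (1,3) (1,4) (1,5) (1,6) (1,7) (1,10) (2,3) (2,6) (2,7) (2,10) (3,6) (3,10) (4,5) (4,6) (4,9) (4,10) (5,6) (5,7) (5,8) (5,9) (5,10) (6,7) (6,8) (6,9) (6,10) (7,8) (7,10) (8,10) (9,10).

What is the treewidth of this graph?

A width-4 tree decomposition is:
Bags: B1 = {1, 2, 6, 7, 10}  B2 = {1, 5, 6, 7, 10}  B3 = {5, 6, 7, 8, 10}  B4 = {1, 4, 5, 6, 10}  B5 = {1, 2, 3, 6, 10}  B6 = {4, 5, 6, 9, 10}
Tree: B1–B2, B2–B3, B2–B4, B1–B5, B4–B6
Every bag has size at most 5, so the width is 5 − 1 = 4 and tw(G) ≤ 4. On the other hand G contains the 5-clique {5, 6, 7, 8, 10}. A clique must lie in a single bag of any decomposition, so no decomposition can have width below 4. Hence tw(G) = 4 exactly.

4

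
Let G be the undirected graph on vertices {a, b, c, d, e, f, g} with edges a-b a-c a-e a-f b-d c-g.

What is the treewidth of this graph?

1

A width-1 tree decomposition is:
Bags: B1 = {a, b}  B2 = {a, f}  B3 = {a, c}  B4 = {c, g}  B5 = {b, d}  B6 = {a, e}
Tree: B1–B2, B2–B3, B3–B4, B1–B5, B2–B6
The largest bag has 2 vertices, giving width 1; this decomposition certifies tw(G) ≤ 1. Any graph with an edge has treewidth ≥ 1, and G has the edge a–b. Combining the bounds, tw(G) = 1.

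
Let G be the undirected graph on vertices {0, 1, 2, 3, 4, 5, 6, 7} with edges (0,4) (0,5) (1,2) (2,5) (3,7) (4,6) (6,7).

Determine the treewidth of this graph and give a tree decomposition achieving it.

The largest bag has 2 vertices, giving width 1; this decomposition certifies tw(G) ≤ 1. Any graph with an edge has treewidth ≥ 1, and G has the edge 1–2. Combining the bounds, tw(G) = 1.

Treewidth 1.
Bags: B1 = {1, 2}  B2 = {2, 5}  B3 = {0, 5}  B4 = {0, 4}  B5 = {4, 6}  B6 = {6, 7}  B7 = {3, 7}
Tree: B1–B2, B2–B3, B3–B4, B4–B5, B5–B6, B6–B7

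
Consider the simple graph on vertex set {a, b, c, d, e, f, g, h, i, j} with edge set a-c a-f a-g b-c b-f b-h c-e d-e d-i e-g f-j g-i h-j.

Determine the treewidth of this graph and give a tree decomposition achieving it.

The largest bag has 3 vertices, giving width 2; this decomposition certifies tw(G) ≤ 2. Since h–j–f–b–h is a cycle in G, G is not acyclic. Forests are exactly the graphs of treewidth ≤ 1, so tw(G) ≥ 2. Hence tw(G) = 2 exactly.

Treewidth 2.
One optimal decomposition is:
Bags: B1 = {b, h, j}  B2 = {b, f, j}  B3 = {b, c, f}  B4 = {a, c, f}  B5 = {a, c, e}  B6 = {a, e, g}  B7 = {d, e, g}  B8 = {d, g, i}
Tree: B1–B2, B2–B3, B3–B4, B4–B5, B5–B6, B6–B7, B7–B8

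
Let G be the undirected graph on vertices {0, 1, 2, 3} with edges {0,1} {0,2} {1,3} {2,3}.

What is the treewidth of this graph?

2

A width-2 tree decomposition is:
Bags: B1 = {0, 1, 2}  B2 = {1, 2, 3}
Tree: B1–B2
Each bag holds 3 vertices, so the decomposition has width 2, which upper-bounds the treewidth. The edges 2–0–1–3–2 form a cycle, so G is not a tree and its treewidth is at least 2. Combining the bounds, tw(G) = 2.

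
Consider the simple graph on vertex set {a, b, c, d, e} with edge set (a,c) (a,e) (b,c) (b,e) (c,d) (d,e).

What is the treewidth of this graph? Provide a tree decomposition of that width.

Treewidth 2.
One such decomposition:
Bags: B1 = {a, c, e}  B2 = {c, d, e}  B3 = {b, c, e}
Tree: B1–B2, B2–B3

Every bag has size at most 3, so the width is 3 − 1 = 2 and tw(G) ≤ 2. The edges a–e–d–c–a form a cycle, so G is not a tree and its treewidth is at least 2. Hence tw(G) = 2 exactly.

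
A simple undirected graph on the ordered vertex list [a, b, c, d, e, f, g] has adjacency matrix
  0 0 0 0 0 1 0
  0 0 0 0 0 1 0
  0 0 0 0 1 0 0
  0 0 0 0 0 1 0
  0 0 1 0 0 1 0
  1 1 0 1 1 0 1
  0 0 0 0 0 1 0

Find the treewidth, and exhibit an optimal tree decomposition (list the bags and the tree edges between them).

Treewidth 1.
One optimal decomposition is:
Bags: B1 = {e, f}  B2 = {f, g}  B3 = {b, f}  B4 = {a, f}  B5 = {c, e}  B6 = {d, f}
Tree: B1–B2, B2–B3, B2–B4, B1–B5, B3–B6

The largest bag has 2 vertices, giving width 1; this decomposition certifies tw(G) ≤ 1. Any graph with an edge has treewidth ≥ 1, and G has the edge e–f. The upper and lower bounds meet at 1, so that is the treewidth.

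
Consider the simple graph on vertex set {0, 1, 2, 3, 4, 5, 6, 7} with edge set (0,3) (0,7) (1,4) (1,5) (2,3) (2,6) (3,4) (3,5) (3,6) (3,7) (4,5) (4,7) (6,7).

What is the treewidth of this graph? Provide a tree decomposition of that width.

Each bag holds 3 vertices, so the decomposition has width 2, which upper-bounds the treewidth. On the other hand G contains the 3-clique {1, 4, 5}. A clique must lie in a single bag of any decomposition, so no decomposition can have width below 2. Hence tw(G) = 2 exactly.

Treewidth 2.
One optimal decomposition is:
Bags: B1 = {3, 6, 7}  B2 = {3, 4, 7}  B3 = {3, 4, 5}  B4 = {1, 4, 5}  B5 = {0, 3, 7}  B6 = {2, 3, 6}
Tree: B1–B2, B2–B3, B3–B4, B2–B5, B1–B6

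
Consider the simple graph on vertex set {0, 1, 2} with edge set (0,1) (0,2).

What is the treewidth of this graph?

1

A width-1 tree decomposition is:
Bags: B1 = {0, 2}  B2 = {0, 1}
Tree: B1–B2
Every bag has size at most 2, so the width is 2 − 1 = 1 and tw(G) ≤ 1. Since G has at least one edge (e.g. 2–0), it is not an edgeless graph, so tw(G) ≥ 1. Combining the bounds, tw(G) = 1.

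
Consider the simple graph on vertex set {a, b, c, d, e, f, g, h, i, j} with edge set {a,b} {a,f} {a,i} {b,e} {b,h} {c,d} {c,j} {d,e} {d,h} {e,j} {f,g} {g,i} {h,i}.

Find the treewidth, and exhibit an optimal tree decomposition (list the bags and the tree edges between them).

Treewidth 2.
Bags: B1 = {c, d, j}  B2 = {d, e, j}  B3 = {d, e, h}  B4 = {b, e, h}  B5 = {b, h, i}  B6 = {a, b, i}  B7 = {a, g, i}  B8 = {a, f, g}
Tree: B1–B2, B2–B3, B3–B4, B4–B5, B5–B6, B6–B7, B7–B8

Each bag holds 3 vertices, so the decomposition has width 2, which upper-bounds the treewidth. The edges c–j–e–d–c form a cycle, so G is not a tree and its treewidth is at least 2. Therefore the treewidth is 2.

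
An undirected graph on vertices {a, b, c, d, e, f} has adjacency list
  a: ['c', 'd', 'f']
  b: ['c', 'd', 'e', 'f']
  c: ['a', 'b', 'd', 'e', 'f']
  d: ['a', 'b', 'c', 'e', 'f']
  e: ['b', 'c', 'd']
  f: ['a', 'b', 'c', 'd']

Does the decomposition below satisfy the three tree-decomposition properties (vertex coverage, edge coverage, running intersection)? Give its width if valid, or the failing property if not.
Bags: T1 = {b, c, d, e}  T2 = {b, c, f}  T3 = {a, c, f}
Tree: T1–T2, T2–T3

No — edge (d,f) lies in no bag.

A tree decomposition must satisfy three properties: every vertex lies in some bag; for every edge, both endpoints lie together in some bag; and for every vertex, the bags containing it form a connected subtree. Here edge (d,f) lies in no bag, so the decomposition is invalid.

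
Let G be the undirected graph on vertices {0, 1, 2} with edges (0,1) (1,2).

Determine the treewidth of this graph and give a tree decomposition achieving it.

Treewidth 1.
One optimal decomposition is:
Bags: B1 = {1, 2}  B2 = {0, 1}
Tree: B1–B2

The largest bag has 2 vertices, giving width 1; this decomposition certifies tw(G) ≤ 1. Any graph with an edge has treewidth ≥ 1, and G has the edge 1–2. Therefore the treewidth is 1.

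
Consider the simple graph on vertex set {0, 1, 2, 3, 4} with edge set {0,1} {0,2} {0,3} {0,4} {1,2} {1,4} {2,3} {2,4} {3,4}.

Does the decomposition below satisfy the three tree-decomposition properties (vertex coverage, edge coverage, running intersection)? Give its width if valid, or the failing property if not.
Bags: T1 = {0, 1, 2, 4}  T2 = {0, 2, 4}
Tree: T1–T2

No — vertex 3 appears in no bag.

A tree decomposition must satisfy three properties: every vertex lies in some bag; for every edge, both endpoints lie together in some bag; and for every vertex, the bags containing it form a connected subtree. Here vertex 3 appears in no bag, so the decomposition is invalid.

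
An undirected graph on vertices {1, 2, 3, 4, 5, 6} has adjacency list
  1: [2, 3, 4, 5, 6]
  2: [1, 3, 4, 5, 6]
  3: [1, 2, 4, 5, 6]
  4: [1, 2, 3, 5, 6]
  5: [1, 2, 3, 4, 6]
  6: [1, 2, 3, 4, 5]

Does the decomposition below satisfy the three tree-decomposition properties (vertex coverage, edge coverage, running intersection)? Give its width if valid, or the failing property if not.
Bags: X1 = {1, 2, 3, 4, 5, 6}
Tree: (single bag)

Checking the three conditions: (i) the bags cover all of {1, 2, 3, 4, 5, 6}; (ii) for each edge, some bag contains both endpoints; (iii) the bags containing any fixed vertex form a subtree. All hold, so the decomposition is valid with width 6 − 1 = 5.

Yes; width 5.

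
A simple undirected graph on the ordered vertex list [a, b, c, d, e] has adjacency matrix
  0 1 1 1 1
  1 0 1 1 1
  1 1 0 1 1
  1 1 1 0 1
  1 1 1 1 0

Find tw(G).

A width-4 tree decomposition is:
Bags: B1 = {a, b, c, d, e}
Tree: (single bag)
With just one bag of size 5, the width is 5 − 1 = 4, so tw(G) ≤ 4. On the other hand G contains the 5-clique {a, b, c, d, e}. A clique must lie in a single bag of any decomposition, so no decomposition can have width below 4. Combining the bounds, tw(G) = 4.

4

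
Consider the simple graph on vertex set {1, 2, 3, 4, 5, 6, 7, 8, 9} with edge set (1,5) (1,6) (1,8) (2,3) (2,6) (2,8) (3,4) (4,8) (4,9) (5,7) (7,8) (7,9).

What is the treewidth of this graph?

A width-3 tree decomposition is:
Bags: B1 = {2, 3, 4, 9}  B2 = {2, 4, 8, 9}  B3 = {2, 7, 8, 9}  B4 = {2, 6, 7, 8}  B5 = {1, 6, 7, 8}  B6 = {1, 5, 6, 7}
Tree: B1–B2, B2–B3, B3–B4, B4–B5, B5–B6
The largest bag has 4 vertices, giving width 3; this decomposition certifies tw(G) ≤ 3. For the lower bound: the 4 vertex sets {3,4,9}, {2}, {8}, {1,5,6,7} are disjoint, each induces a connected subgraph, and every pair is joined by at least one edge of G. Contracting each set to a single vertex therefore yields K_{4} as a minor, and since treewidth is minor-monotone, tw(G) ≥ tw(K_{4}) = 3. The upper and lower bounds meet at 3, so that is the treewidth.

3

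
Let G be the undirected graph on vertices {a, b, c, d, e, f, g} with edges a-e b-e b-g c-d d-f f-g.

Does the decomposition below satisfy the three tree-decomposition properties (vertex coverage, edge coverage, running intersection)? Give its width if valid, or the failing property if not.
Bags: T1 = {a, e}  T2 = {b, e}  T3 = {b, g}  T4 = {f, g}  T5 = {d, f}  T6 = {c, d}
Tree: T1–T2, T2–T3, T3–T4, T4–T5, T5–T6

Vertex coverage: the bags together contain {a, b, c, d, e, f, g}, the full vertex set. Edge coverage: each edge of G has both endpoints in at least one bag. Running intersection: for every vertex, the bags containing it form a connected subtree. All three properties hold, so this is a valid tree decomposition of width max|bag| − 1 = 1, and hence tw(G) ≤ 1.

Yes; width 1.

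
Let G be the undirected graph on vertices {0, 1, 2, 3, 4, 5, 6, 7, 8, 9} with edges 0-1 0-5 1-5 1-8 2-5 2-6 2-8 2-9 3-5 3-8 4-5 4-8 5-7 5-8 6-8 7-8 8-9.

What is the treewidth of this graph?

A width-2 tree decomposition is:
Bags: B1 = {5, 7, 8}  B2 = {1, 5, 8}  B3 = {2, 5, 8}  B4 = {0, 1, 5}  B5 = {4, 5, 8}  B6 = {3, 5, 8}  B7 = {2, 6, 8}  B8 = {2, 8, 9}
Tree: B1–B2, B2–B3, B2–B4, B1–B5, B2–B6, B3–B7, B3–B8
Every bag has size at most 3, so the width is 3 − 1 = 2 and tw(G) ≤ 2. On the other hand G contains the 3-clique {0, 1, 5}. A clique must lie in a single bag of any decomposition, so no decomposition can have width below 2. Hence tw(G) = 2 exactly.

2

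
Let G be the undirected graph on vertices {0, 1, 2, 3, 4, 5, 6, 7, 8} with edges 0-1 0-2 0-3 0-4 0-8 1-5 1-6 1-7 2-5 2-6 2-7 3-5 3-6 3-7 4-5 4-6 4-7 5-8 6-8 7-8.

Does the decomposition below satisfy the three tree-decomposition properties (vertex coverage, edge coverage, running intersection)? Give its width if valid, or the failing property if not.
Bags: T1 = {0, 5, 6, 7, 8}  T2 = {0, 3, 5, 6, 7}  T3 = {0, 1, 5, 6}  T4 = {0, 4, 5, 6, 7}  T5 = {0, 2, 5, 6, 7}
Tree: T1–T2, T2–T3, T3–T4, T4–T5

No — edge (7,1) lies in no bag.

A tree decomposition must satisfy three properties: every vertex lies in some bag; for every edge, both endpoints lie together in some bag; and for every vertex, the bags containing it form a connected subtree. Here edge (7,1) lies in no bag, so the decomposition is invalid.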